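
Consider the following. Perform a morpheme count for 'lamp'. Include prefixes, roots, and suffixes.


Decomposition: lamp (free morpheme) = 1 morpheme(s)

1 morphemes


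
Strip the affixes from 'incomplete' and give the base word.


Remove prefix 'in' from 'incomplete' to get root 'complete'.

complete


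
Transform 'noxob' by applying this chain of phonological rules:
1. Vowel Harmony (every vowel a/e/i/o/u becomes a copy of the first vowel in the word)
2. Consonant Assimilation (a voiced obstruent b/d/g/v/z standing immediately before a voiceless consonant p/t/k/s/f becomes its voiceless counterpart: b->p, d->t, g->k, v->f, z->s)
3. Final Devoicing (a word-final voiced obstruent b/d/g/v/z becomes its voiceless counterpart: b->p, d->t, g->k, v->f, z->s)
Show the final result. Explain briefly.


Starting form: 'noxob'
Rule 1: Vowel Harmony: all vowels already match. No change.
Rule 2: Consonant Assimilation: no voiced obstruent (b/d/g/v/z) stands immediately before a voiceless consonant (p/t/k/s/f). No change.
Rule 3: Final Devoicing: word-final voiced obstruent 'b' becomes voiceless 'p'. 'noxob' -> 'noxop'
Final form: 'noxop'

noxop


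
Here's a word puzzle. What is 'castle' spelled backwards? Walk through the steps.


Reverse 'castle' character by character: 'eltsac'.

eltsac


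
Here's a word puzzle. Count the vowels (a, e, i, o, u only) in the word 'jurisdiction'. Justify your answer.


Vowels in 'jurisdiction': u, i, i, i, o = 5 vowels.

5


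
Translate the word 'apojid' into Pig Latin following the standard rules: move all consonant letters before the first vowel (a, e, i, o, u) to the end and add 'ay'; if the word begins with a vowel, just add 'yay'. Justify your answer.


'apojid' starts with a vowel, so add 'yay': 'apojidyay'.

apojidyay


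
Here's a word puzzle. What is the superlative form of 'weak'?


Apply superlative formation (add -est): 'weak' -> 'weakest'.

weakest


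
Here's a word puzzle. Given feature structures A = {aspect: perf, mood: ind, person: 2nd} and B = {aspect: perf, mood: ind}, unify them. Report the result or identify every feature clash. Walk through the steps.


Compare features:
aspect: A=perf vs B=perf -> unified: perf
mood: A=ind vs B=ind -> unified: ind
person: A=2nd vs B=_ -> unified: 2nd
No clashes found.

Unified: {aspect: perf, mood: ind, person: 2nd}


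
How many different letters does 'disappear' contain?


Unique letters in 'disappear': {a, d, e, i, p, r, s} = 7 distinct letters.

7


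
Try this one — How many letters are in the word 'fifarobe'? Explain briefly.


Spell out 'fifarobe' and number each letter: f(1), i(2), f(3), a(4), r(5), o(6), b(7), e(8). Total: 8 letters.

8


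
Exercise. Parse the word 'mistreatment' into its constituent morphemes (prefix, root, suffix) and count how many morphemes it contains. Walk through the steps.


Step 1: Identify prefix: 'mis' (meaning: wrongly)
Step 2: Identify root: 'treat'
Step 3: Identify suffix(es): 'ment'
Decomposition: mis- (prefix: wrongly) + treat (root) + -ment (suffix: action/result)
Total morphemes: 3

3 morphemes (mis- (prefix: wrongly) + treat (root) + -ment (suffix: action/result))


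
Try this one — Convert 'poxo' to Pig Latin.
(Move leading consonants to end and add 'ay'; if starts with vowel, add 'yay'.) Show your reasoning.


'poxo': move consonant cluster 'p' to end and add 'ay': 'oxopay'.

oxopay


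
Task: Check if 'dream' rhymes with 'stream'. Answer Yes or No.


Rime (stressed vowel + following sounds) of 'dream': -eam = /iːm/
Rime of 'stream': -eam = /iːm/
/iːm/ and /iːm/ are the same ending sound, so the words rhyme.

Yes


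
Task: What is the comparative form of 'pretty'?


Apply comparative formation (consonant + y: change y to i, add -er): 'pretty' -> 'prettier'.

prettier


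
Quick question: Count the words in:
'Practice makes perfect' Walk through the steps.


Split into words: Practice | makes | perfect = 3 words.

3


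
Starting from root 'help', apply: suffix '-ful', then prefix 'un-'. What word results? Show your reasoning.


Step 1: Add suffix '-ful' to 'help' = 'helpful'
Step 2: Add prefix 'un-' to 'helpful' = 'unhelpful'

unhelpful


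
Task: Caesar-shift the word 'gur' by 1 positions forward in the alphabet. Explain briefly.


Shift each letter by 1: g -> h, u -> v, r -> s. Result: 'hvs'.

hvs


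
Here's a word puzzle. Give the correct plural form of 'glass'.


Apply rule: Add -es (sibilant/fricative ending). 'glass' becomes 'glasses'.

glasses


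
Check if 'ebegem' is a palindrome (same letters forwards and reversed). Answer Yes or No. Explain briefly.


Forward: 'ebegem'
Reversed: 'megebe'
They differ.

No


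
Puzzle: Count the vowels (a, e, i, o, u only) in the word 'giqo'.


Vowels in 'giqo': i, o = 2 vowels.

2


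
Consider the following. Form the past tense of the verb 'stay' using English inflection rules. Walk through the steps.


Apply rule: Add -ed. 'stay' becomes 'stayed'.

stayed


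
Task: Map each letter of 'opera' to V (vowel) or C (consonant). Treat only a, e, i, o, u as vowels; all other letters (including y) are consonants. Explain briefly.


Letter mapping: o = V, p = C, e = V, r = C, a = V.

VCVCV


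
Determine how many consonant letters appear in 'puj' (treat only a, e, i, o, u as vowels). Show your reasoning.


Consonants in 'puj': p, j = 2 consonants.

2


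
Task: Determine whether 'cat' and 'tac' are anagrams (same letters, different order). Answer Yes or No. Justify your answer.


Sorted letters of 'cat': 'act'
Sorted letters of 'tac': 'act'
They match.

Yes


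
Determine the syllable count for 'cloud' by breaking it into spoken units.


Break 'cloud' into syllables: cloud -> cloud = 1 syllable

1 syllable


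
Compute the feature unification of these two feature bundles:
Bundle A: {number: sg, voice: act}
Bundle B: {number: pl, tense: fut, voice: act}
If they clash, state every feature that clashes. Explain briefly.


Compare features:
number: A=sg vs B=pl -> CLASH
tense: A=_ vs B=fut -> unified: fut
voice: A=act vs B=act -> unified: act
Clash detected on feature 'number' (sg vs pl); unification fails.

CLASH on 'number' (sg vs pl)


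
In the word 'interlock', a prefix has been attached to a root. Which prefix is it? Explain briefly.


The word 'interlock' = 'inter' (prefix) + 'lock' (root). The prefix is 'inter'.

inter


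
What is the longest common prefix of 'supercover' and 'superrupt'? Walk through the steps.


Compare from the start: 5 characters match: 'super'. Mismatch at position 6: 'c' vs 'r'.

super


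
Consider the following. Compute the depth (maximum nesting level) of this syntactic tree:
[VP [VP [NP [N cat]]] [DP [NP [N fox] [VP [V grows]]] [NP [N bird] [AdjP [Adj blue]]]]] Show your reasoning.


Count bracket nesting levels:
'[' at pos 0: depth = 1
'[' at pos 4: depth = 2
'[' at pos 8: depth = 3
'[' at pos 12: depth = 4
'[' at pos 22: depth = 2
'[' at pos 26: depth = 3
'[' at pos 30: depth = 4
'[' at pos 38: depth = 4
'[' at pos 42: depth = 5
'[' at pos 54: depth = 3
'[' at pos 58: depth = 4
'[' at pos 67: depth = 4
'[' at pos 73: depth = 5
Maximum depth reached: 5

5


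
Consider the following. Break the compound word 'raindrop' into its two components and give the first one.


Split 'raindrop' into 'rain' + 'drop'. The first part is 'rain'.

rain


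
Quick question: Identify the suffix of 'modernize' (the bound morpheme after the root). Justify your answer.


The word 'modernize' = 'modern' (root) + '-ize' (suffix). The suffix is '-ize'.

ize


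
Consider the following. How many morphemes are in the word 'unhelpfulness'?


Decomposition: un- (prefix) + help (root) + -ful (suffix) + -ness (suffix) = 4 morpheme(s)

4 morphemes


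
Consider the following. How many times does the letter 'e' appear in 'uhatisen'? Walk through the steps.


Letter 'e' in 'uhatisen': found at position(s) 7 = 1 occurrence(s).

1


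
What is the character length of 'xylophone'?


Spell out 'xylophone' and number each letter: x(1), y(2), l(3), o(4), p(5), h(6), o(7), n(8), e(9). Total: 9 letters.

9


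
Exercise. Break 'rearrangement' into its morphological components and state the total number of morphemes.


Step 1: Identify prefix: 're' (meaning: again)
Step 2: Identify root: 'arrange'
Step 3: Identify suffix(es): 'ment'
Decomposition: re- (prefix: again) + arrange (root) + -ment (suffix: action/result)
Total morphemes: 3

3 morphemes (re- (prefix: again) + arrange (root) + -ment (suffix: action/result))


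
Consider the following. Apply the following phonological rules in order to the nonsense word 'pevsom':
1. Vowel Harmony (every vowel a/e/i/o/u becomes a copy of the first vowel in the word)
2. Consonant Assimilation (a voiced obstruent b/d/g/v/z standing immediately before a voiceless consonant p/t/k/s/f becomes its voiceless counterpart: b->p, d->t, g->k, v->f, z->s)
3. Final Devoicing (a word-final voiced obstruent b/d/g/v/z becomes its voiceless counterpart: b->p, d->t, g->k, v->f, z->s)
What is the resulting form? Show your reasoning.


Starting form: 'pevsom'
Rule 1: Vowel Harmony: all vowels become 'e' (matching first vowel). 'pevsom' -> 'pevsem'
Rule 2: Consonant Assimilation: voiced obstruent before voiceless consonant becomes voiceless ('vs' -> 'fs'). 'pevsem' -> 'pefsem'
Rule 3: Final Devoicing: final consonant 'm' is not one of the voiced obstruents b/d/g/v/z. No change.
Final form: 'pefsem'

pefsem


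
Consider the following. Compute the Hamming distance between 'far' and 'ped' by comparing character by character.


Alignment:
Position 1: 'f' vs 'p' = DIFFER
Position 2: 'a' vs 'e' = DIFFER
Position 3: 'r' vs 'd' = DIFFER
Total differences: 3

3


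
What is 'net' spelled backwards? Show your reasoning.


Reverse 'net' character by character: 'ten'.

ten


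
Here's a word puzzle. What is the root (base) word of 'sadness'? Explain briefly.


Remove suffix '-ness' from 'sadness' to get root 'sad'.

sad


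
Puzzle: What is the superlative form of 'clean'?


Apply superlative formation (add -est): 'clean' -> 'cleanest'.

cleanest


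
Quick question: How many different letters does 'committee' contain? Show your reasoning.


Unique letters in 'committee': {c, e, i, m, o, t} = 6 distinct letters.

6


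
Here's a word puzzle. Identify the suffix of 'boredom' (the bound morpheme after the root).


The word 'boredom' = 'bore' (root) + '-dom' (suffix). The suffix is '-dom'.

dom


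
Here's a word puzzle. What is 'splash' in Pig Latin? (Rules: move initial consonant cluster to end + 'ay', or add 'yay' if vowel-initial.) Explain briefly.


'splash': move consonant cluster 'spl' to end and add 'ay': 'ashsplay'.

ashsplay


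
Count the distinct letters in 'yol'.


Unique letters in 'yol': {l, o, y} = 3 distinct letters.

3


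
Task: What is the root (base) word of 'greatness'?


Remove suffix '-ness' from 'greatness' to get root 'great'.

great


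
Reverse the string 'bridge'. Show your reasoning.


Reverse 'bridge' character by character: 'egdirb'.

egdirb


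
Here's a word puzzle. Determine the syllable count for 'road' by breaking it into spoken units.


Break 'road' into syllables: road -> road = 1 syllable

1 syllable


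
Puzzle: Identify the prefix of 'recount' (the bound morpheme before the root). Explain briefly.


The word 'recount' = 're' (prefix) + 'count' (root). The prefix is 're'.

re


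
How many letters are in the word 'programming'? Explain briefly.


Spell out 'programming' and number each letter: p(1), r(2), o(3), g(4), r(5), a(6), m(7), m(8), i(9), n(10), g(11). Total: 11 letters.

11


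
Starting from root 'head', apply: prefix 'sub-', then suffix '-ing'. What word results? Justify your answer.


Step 1: Add prefix 'sub-' to 'head' = 'subhead'
Step 2: Add suffix '-ing' to 'subhead' = 'subheading'

subheading


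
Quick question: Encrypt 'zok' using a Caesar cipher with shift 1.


Shift each letter by 1: z -> a, o -> p, k -> l. Result: 'apl'.

apl


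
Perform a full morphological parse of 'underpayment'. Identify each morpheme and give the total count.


Step 1: Identify prefix: 'under' (meaning: beneath/insufficient)
Step 2: Identify root: 'pay'
Step 3: Identify suffix(es): 'ment'
Decomposition: under- (prefix: beneath/insufficient) + pay (root) + -ment (suffix: action/result)
Total morphemes: 3

3 morphemes (under- (prefix: beneath/insufficient) + pay (root) + -ment (suffix: action/result))


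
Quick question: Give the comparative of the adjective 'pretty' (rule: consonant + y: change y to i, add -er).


Apply comparative formation (consonant + y: change y to i, add -er): 'pretty' -> 'prettier'.

prettier


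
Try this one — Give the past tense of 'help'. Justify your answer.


Apply rule: Add -ed. 'help' becomes 'helped'.

helped


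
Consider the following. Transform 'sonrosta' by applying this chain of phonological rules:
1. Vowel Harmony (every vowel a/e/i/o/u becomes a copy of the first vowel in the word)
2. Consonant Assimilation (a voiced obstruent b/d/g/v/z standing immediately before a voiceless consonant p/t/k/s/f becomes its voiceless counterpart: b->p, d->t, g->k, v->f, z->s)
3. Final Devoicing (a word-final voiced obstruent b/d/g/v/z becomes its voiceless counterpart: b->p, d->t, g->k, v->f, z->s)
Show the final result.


Starting form: 'sonrosta'
Rule 1: Vowel Harmony: all vowels become 'o' (matching first vowel). 'sonrosta' -> 'sonrosto'
Rule 2: Consonant Assimilation: no voiced obstruent (b/d/g/v/z) stands immediately before a voiceless consonant (p/t/k/s/f). No change.
Rule 3: Final Devoicing: the word ends in the vowel 'o', not a consonant. No change.
Final form: 'sonrosto'

sonrosto


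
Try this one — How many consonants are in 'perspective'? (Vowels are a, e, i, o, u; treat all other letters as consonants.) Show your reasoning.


Consonants in 'perspective': p, r, s, p, c, t, v = 7 consonants.

7


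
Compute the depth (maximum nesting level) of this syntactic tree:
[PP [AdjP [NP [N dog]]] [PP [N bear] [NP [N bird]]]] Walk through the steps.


Count bracket nesting levels:
'[' at pos 0: depth = 1
'[' at pos 4: depth = 2
'[' at pos 10: depth = 3
'[' at pos 14: depth = 4
'[' at pos 24: depth = 2
'[' at pos 28: depth = 3
'[' at pos 37: depth = 3
'[' at pos 41: depth = 4
Maximum depth reached: 4

4


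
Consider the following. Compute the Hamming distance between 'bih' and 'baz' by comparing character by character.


Alignment:
Position 1: 'b' vs 'b' = match
Position 2: 'i' vs 'a' = DIFFER
Position 3: 'h' vs 'z' = DIFFER
Total differences: 2

2


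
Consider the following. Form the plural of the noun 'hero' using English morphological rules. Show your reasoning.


Apply rule: Add -es (consonant + o). 'hero' becomes 'heroes'.

heroes


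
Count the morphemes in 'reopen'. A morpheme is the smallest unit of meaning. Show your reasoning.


Decomposition: re- (prefix) + open (root) = 2 morpheme(s)

2 morphemes


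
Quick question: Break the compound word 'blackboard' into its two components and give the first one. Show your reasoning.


Split 'blackboard' into 'black' + 'board'. The first part is 'black'.

black


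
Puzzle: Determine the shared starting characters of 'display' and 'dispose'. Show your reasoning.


Compare from the start: 4 characters match: 'disp'. Mismatch at position 5: 'l' vs 'o'.

disp


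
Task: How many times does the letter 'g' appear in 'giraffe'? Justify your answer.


Letter 'g' in 'giraffe': found at position(s) 1 = 1 occurrence(s).

1


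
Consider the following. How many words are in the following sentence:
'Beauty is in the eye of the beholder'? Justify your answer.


Split into words: Beauty | is | in | the | eye | of | the | beholder = 8 words.

8


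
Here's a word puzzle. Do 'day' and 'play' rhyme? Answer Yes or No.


Rime (stressed vowel + following sounds) of 'day': -ay = /eɪ/
Rime of 'play': -ay = /eɪ/
/eɪ/ and /eɪ/ are the same ending sound, so the words rhyme.

Yes


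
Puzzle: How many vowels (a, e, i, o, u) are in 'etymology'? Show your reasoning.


Vowels in 'etymology': e, o, o = 3 vowels.

3


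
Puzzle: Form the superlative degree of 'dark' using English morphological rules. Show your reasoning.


Apply superlative formation (add -est): 'dark' -> 'darkest'.

darkest


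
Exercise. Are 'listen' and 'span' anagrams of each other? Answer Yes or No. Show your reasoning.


Sorted letters of 'listen': 'eilnst'
Sorted letters of 'span': 'anps'
They do not match.

No


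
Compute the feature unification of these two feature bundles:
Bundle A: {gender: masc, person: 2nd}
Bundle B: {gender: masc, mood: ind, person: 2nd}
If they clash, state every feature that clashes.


Compare features:
gender: A=masc vs B=masc -> unified: masc
mood: A=_ vs B=ind -> unified: ind
person: A=2nd vs B=2nd -> unified: 2nd
No clashes found.

Unified: {gender: masc, mood: ind, person: 2nd}


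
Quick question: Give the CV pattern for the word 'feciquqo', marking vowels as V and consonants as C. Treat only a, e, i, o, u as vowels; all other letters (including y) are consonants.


Letter mapping: f = C, e = V, c = C, i = V, q = C, u = V, q = C, o = V.

CVCVCVCV


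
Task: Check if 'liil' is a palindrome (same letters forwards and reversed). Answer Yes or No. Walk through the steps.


Forward: 'liil'
Reversed: 'liil'
They are identical.

Yes


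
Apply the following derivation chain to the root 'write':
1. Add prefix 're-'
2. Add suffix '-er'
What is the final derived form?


Step 1: Add prefix 're-' to 'write' = 'rewrite'
Step 2: Add suffix '-er' to 'rewrite' = 'rewriter'

rewriter


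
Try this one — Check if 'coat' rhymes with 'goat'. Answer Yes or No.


Rime (stressed vowel + following sounds) of 'coat': -oat = /oʊt/
Rime of 'goat': -oat = /oʊt/
/oʊt/ and /oʊt/ are the same ending sound, so the words rhyme.

Yes


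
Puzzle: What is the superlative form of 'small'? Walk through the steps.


Apply superlative formation (add -est): 'small' -> 'smallest'.

smallest


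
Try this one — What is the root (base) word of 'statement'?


Remove suffix '-ment' from 'statement' to get root 'state'.

state


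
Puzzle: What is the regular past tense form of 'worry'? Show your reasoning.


Apply rule: Change -y to -ied. 'worry' becomes 'worried'.

worried


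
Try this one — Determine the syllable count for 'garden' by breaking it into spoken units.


Break 'garden' into syllables: gar-den -> gar | den = 2 syllables

2 syllables


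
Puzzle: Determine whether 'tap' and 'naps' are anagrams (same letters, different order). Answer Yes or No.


Sorted letters of 'tap': 'apt'
Sorted letters of 'naps': 'anps'
They do not match.

No


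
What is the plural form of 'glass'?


Apply rule: Add -es (sibilant/fricative ending). 'glass' becomes 'glasses'.

glasses


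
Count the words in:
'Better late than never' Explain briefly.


Split into words: Better | late | than | never = 4 words.

4


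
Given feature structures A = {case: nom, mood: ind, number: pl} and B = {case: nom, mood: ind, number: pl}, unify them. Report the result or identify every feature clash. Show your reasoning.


Compare features:
case: A=nom vs B=nom -> unified: nom
mood: A=ind vs B=ind -> unified: ind
number: A=pl vs B=pl -> unified: pl
No clashes found.

Unified: {case: nom, mood: ind, number: pl}


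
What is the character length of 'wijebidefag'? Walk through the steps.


Spell out 'wijebidefag' and number each letter: w(1), i(2), j(3), e(4), b(5), i(6), d(7), e(8), f(9), a(10), g(11). Total: 11 letters.

11


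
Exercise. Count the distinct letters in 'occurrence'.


Unique letters in 'occurrence': {c, e, n, o, r, u} = 6 distinct letters.

6


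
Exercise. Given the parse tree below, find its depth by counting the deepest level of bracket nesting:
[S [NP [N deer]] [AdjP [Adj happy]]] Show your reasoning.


Count bracket nesting levels:
'[' at pos 0: depth = 1
'[' at pos 3: depth = 2
'[' at pos 7: depth = 3
'[' at pos 17: depth = 2
'[' at pos 23: depth = 3
Maximum depth reached: 3

3


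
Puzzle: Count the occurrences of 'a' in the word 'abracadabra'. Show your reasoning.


Letter 'a' in 'abracadabra': found at position(s) 1, 4, 6, 8, 11 = 5 occurrence(s).

5


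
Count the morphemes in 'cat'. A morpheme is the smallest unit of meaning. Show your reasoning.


Decomposition: cat (free morpheme) = 1 morpheme(s)

1 morphemes


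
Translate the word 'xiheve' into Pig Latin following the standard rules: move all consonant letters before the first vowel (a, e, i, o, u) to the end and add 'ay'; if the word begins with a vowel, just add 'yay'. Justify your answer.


'xiheve': move consonant cluster 'x' to end and add 'ay': 'ihevexay'.

ihevexay


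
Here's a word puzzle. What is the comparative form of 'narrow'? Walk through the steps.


Apply comparative formation (add -er): 'narrow' -> 'narrower'.

narrower


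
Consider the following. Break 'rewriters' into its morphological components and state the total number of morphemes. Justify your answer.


Step 1: Identify prefix: 're' (meaning: again)
Step 2: Identify root: 'write'
Step 3: Identify suffix(es): 'er, s'
Decomposition: re- (prefix: again) + write (root) + -er (suffix: one who) + -s (plural)
Total morphemes: 4

4 morphemes (re- (prefix: again) + write (root) + -er (suffix: one who) + -s (plural))


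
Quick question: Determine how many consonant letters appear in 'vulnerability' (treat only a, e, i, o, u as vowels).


Consonants in 'vulnerability': v, l, n, r, b, l, t, y = 8 consonants.

8


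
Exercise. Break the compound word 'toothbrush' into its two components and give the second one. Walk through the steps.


Split 'toothbrush' into 'tooth' + 'brush'. The second part is 'brush'.

brush


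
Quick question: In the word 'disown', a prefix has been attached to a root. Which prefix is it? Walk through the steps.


The word 'disown' = 'dis' (prefix) + 'own' (root). The prefix is 'dis'.

dis


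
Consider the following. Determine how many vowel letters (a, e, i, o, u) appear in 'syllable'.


Vowels in 'syllable': a, e = 2 vowels.

2


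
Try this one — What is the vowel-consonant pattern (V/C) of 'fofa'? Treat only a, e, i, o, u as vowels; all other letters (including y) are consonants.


Letter mapping: f = C, o = V, f = C, a = V.

CVCV


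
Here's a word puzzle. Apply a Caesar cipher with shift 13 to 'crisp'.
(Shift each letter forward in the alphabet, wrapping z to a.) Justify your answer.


Shift each letter by 13: c -> p, r -> e, i -> v, s -> f, p -> c. Result: 'pevfc'.

pevfc


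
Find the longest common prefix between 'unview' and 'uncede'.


Compare from the start: 2 characters match: 'un'. Mismatch at position 3: 'v' vs 'c'.

un


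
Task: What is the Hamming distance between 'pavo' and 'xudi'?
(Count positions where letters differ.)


Alignment:
Position 1: 'p' vs 'x' = DIFFER
Position 2: 'a' vs 'u' = DIFFER
Position 3: 'v' vs 'd' = DIFFER
Position 4: 'o' vs 'i' = DIFFER
Total differences: 4

4


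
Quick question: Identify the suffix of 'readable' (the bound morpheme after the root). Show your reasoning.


The word 'readable' = 'read' (root) + '-able' (suffix). The suffix is '-able'.

able


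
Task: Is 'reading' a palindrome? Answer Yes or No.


Forward: 'reading'
Reversed: 'gnidaer'
They differ.

No


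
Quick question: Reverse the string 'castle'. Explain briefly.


Reverse 'castle' character by character: 'eltsac'.

eltsac


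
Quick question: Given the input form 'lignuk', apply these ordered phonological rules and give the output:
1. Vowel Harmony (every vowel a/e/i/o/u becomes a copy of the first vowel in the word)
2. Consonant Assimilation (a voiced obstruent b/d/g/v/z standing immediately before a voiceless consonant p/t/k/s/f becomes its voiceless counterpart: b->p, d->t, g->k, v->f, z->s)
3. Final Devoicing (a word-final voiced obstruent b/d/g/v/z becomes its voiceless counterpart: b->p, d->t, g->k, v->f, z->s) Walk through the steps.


Starting form: 'lignuk'
Rule 1: Vowel Harmony: all vowels become 'i' (matching first vowel). 'lignuk' -> 'lignik'
Rule 2: Consonant Assimilation: no voiced obstruent (b/d/g/v/z) stands immediately before a voiceless consonant (p/t/k/s/f). No change.
Rule 3: Final Devoicing: final consonant 'k' is not one of the voiced obstruents b/d/g/v/z. No change.
Final form: 'lignik'

lignik


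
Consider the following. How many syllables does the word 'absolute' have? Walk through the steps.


Break 'absolute' into syllables: ab-so-lute -> ab | so | lute = 3 syllables

3 syllables


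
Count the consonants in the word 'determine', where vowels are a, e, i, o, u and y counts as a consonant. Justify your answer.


Consonants in 'determine': d, t, r, m, n = 5 consonants.

5


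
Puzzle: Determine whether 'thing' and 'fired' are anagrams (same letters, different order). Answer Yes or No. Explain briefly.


Sorted letters of 'thing': 'ghint'
Sorted letters of 'fired': 'defir'
They do not match.

No


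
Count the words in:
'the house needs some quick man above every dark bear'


Split into words: the | house | needs | some | quick | man | above | every | dark | bear = 10 words.

10


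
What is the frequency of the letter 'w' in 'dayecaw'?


Letter 'w' in 'dayecaw': found at position(s) 7 = 1 occurrence(s).

1


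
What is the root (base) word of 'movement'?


Remove suffix '-ment' from 'movement' to get root 'move'.

move


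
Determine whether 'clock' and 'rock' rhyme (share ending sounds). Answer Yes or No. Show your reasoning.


Rime (stressed vowel + following sounds) of 'clock': -ock = /ɒk/
Rime of 'rock': -ock = /ɒk/
/ɒk/ and /ɒk/ are the same ending sound, so the words rhyme.

Yes


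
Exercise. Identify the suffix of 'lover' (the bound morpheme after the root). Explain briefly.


The word 'lover' = 'love' (root) + '-er' (suffix). The suffix is '-er'.

er


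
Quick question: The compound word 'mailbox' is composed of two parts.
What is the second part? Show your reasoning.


Split 'mailbox' into 'mail' + 'box'. The second part is 'box'.

box


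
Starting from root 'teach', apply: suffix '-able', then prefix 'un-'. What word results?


Step 1: Add suffix '-able' to 'teach' = 'teachable'
Step 2: Add prefix 'un-' to 'teachable' = 'unteachable'

unteachable


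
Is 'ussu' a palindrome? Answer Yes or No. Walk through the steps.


Forward: 'ussu'
Reversed: 'ussu'
They are identical.

Yes


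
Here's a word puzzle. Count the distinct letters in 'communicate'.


Unique letters in 'communicate': {a, c, e, i, m, n, o, t, u} = 9 distinct letters.

9


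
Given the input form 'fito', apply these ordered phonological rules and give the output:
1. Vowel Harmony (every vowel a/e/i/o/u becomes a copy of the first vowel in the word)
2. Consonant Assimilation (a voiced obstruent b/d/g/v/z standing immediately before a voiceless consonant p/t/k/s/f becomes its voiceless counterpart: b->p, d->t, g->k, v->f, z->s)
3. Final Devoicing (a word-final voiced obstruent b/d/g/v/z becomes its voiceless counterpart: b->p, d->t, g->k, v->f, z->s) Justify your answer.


Starting form: 'fito'
Rule 1: Vowel Harmony: all vowels become 'i' (matching first vowel). 'fito' -> 'fiti'
Rule 2: Consonant Assimilation: no voiced obstruent (b/d/g/v/z) stands immediately before a voiceless consonant (p/t/k/s/f). No change.
Rule 3: Final Devoicing: the word ends in the vowel 'i', not a consonant. No change.
Final form: 'fiti'

fiti


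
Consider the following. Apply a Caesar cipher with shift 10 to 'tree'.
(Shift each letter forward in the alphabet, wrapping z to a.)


Shift each letter by 10: t -> d, r -> b, e -> o, e -> o. Result: 'dboo'.

dboo


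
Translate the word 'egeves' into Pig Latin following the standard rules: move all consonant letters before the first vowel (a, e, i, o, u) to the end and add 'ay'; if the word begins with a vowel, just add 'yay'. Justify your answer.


'egeves' starts with a vowel, so add 'yay': 'egevesyay'.

egevesyay


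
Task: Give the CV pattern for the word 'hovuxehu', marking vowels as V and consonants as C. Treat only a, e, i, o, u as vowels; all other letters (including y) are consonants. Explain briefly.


Letter mapping: h = C, o = V, v = C, u = V, x = C, e = V, h = C, u = V.

CVCVCVCV


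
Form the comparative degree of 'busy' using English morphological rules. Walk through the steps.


Apply comparative formation (consonant + y: change y to i, add -er): 'busy' -> 'busier'.

busier


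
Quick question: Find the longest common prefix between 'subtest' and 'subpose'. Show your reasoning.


Compare from the start: 3 characters match: 'sub'. Mismatch at position 4: 't' vs 'p'.

sub


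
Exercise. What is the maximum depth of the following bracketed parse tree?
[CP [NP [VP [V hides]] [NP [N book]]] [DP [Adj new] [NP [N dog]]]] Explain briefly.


Count bracket nesting levels:
'[' at pos 0: depth = 1
'[' at pos 4: depth = 2
'[' at pos 8: depth = 3
'[' at pos 12: depth = 4
'[' at pos 23: depth = 3
'[' at pos 27: depth = 4
'[' at pos 38: depth = 2
'[' at pos 42: depth = 3
'[' at pos 52: depth = 3
'[' at pos 56: depth = 4
Maximum depth reached: 4

4


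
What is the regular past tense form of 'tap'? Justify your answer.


Apply rule: Double final consonant and add -ed. 'tap' becomes 'tapped'.

tapped


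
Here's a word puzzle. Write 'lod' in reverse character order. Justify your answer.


Reverse 'lod' character by character: 'dol'.

dol


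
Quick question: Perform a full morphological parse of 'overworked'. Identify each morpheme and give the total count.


Step 1: Identify prefix: 'over' (meaning: excessively)
Step 2: Identify root: 'work'
Step 3: Identify suffix(es): 'ed'
Decomposition: over- (prefix: excessively) + work (root) + -ed (suffix: past)
Total morphemes: 3

3 morphemes (over- (prefix: excessively) + work (root) + -ed (suffix: past))


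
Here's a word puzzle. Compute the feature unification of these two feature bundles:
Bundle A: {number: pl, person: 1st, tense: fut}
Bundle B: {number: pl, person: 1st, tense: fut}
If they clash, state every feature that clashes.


Compare features:
number: A=pl vs B=pl -> unified: pl
person: A=1st vs B=1st -> unified: 1st
tense: A=fut vs B=fut -> unified: fut
No clashes found.

Unified: {number: pl, person: 1st, tense: fut}


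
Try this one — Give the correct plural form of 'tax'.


Apply rule: Add -es (sibilant/fricative ending). 'tax' becomes 'taxes'.

taxes


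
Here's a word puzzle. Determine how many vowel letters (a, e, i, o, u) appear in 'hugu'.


Vowels in 'hugu': u, u = 2 vowels.

2


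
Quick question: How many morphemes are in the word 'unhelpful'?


Decomposition: un- (prefix) + help (root) + -ful (suffix) = 3 morpheme(s)

3 morphemes


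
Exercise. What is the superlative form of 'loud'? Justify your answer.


Apply superlative formation (add -est): 'loud' -> 'loudest'.

loudest


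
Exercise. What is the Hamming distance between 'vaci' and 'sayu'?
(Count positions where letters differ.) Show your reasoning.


Alignment:
Position 1: 'v' vs 's' = DIFFER
Position 2: 'a' vs 'a' = match
Position 3: 'c' vs 'y' = DIFFER
Position 4: 'i' vs 'u' = DIFFER
Total differences: 3

3


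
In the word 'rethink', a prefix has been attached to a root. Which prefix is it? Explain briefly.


The word 'rethink' = 're' (prefix) + 'think' (root). The prefix is 're'.

re


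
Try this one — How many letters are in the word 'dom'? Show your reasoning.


Spell out 'dom' and number each letter: d(1), o(2), m(3). Total: 3 letters.

3


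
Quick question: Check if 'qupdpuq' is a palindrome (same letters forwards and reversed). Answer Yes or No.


Forward: 'qupdpuq'
Reversed: 'qupdpuq'
They are identical.

Yes


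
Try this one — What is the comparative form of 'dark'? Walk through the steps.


Apply comparative formation (add -er): 'dark' -> 'darker'.

darker


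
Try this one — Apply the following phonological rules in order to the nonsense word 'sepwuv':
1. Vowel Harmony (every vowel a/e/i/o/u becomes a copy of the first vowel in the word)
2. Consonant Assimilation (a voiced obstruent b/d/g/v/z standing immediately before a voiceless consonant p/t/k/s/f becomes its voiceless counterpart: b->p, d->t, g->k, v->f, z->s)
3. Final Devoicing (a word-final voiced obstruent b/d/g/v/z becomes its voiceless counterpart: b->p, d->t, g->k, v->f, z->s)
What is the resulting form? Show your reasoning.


Starting form: 'sepwuv'
Rule 1: Vowel Harmony: all vowels become 'e' (matching first vowel). 'sepwuv' -> 'sepwev'
Rule 2: Consonant Assimilation: no voiced obstruent (b/d/g/v/z) stands immediately before a voiceless consonant (p/t/k/s/f). No change.
Rule 3: Final Devoicing: word-final voiced obstruent 'v' becomes voiceless 'f'. 'sepwev' -> 'sepwef'
Final form: 'sepwef'

sepwef


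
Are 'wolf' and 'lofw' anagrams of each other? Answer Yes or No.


Sorted letters of 'wolf': 'flow'
Sorted letters of 'lofw': 'flow'
They match.

Yes


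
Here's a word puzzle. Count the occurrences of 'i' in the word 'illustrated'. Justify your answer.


Letter 'i' in 'illustrated': found at position(s) 1 = 1 occurrence(s).

1


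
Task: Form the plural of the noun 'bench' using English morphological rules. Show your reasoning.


Apply rule: Add -es (sibilant/fricative ending). 'bench' becomes 'benches'.

benches


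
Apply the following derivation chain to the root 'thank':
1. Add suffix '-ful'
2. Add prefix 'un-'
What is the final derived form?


Step 1: Add suffix '-ful' to 'thank' = 'thankful'
Step 2: Add prefix 'un-' to 'thankful' = 'unthankful'

unthankful


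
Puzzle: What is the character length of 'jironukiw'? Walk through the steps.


Spell out 'jironukiw' and number each letter: j(1), i(2), r(3), o(4), n(5), u(6), k(7), i(8), w(9). Total: 9 letters.

9


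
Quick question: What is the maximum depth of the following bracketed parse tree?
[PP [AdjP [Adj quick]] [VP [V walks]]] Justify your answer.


Count bracket nesting levels:
'[' at pos 0: depth = 1
'[' at pos 4: depth = 2
'[' at pos 10: depth = 3
'[' at pos 23: depth = 2
'[' at pos 27: depth = 3
Maximum depth reached: 3

3


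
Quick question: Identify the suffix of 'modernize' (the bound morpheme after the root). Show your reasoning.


The word 'modernize' = 'modern' (root) + '-ize' (suffix). The suffix is '-ize'.

ize


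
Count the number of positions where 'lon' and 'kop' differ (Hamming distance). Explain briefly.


Alignment:
Position 1: 'l' vs 'k' = DIFFER
Position 2: 'o' vs 'o' = match
Position 3: 'n' vs 'p' = DIFFER
Total differences: 2

2


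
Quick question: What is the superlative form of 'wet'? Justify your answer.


Apply superlative formation (double final consonant, add -est): 'wet' -> 'wettest'.

wettest


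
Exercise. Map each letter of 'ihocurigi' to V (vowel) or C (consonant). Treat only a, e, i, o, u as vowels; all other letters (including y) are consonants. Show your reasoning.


Letter mapping: i = V, h = C, o = V, c = C, u = V, r = C, i = V, g = C, i = V.

VCVCVCVCV


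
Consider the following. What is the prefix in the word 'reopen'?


The word 'reopen' = 're' (prefix) + 'open' (root). The prefix is 're'.

re


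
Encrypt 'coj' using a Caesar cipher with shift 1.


Shift each letter by 1: c -> d, o -> p, j -> k. Result: 'dpk'.

dpk


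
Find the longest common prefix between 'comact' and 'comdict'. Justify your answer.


Compare from the start: 3 characters match: 'com'. Mismatch at position 4: 'a' vs 'd'.

com


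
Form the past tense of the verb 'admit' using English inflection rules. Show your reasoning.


Apply rule: Double final consonant and add -ed. 'admit' becomes 'admitted'.

admitted


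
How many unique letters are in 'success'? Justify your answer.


Unique letters in 'success': {c, e, s, u} = 4 distinct letters.

4


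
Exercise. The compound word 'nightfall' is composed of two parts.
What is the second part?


Split 'nightfall' into 'night' + 'fall'. The second part is 'fall'.

fall


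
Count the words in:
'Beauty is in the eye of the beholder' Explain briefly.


Split into words: Beauty | is | in | the | eye | of | the | beholder = 8 words.

8


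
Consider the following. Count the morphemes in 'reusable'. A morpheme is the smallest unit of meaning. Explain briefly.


Decomposition: re- (prefix) + use (root) + -able (suffix) = 3 morpheme(s)

3 morphemes


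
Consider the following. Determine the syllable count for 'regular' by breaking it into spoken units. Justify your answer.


Break 'regular' into syllables: reg-u-lar -> reg | u | lar = 3 syllables

3 syllables


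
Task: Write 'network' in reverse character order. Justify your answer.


Reverse 'network' character by character: 'krowten'.

krowten


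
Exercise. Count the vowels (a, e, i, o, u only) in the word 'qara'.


Vowels in 'qara': a, a = 2 vowels.

2


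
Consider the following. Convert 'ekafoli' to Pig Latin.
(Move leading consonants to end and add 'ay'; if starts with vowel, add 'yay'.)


'ekafoli' starts with a vowel, so add 'yay': 'ekafoliyay'.

ekafoliyay


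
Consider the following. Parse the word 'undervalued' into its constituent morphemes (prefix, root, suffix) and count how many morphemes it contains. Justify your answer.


Step 1: Identify prefix: 'under' (meaning: beneath/insufficient)
Step 2: Identify root: 'value'
Step 3: Identify suffix(es): 'ed'
Decomposition: under- (prefix: beneath/insufficient) + value (root) + -ed (suffix: past)
Total morphemes: 3

3 morphemes (under- (prefix: beneath/insufficient) + value (root) + -ed (suffix: past))


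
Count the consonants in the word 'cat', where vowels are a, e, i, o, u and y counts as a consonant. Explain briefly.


Consonants in 'cat': c, t = 2 consonants.

2


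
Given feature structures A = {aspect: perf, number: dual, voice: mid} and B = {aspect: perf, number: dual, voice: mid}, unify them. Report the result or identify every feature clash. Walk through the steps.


Compare features:
aspect: A=perf vs B=perf -> unified: perf
number: A=dual vs B=dual -> unified: dual
voice: A=mid vs B=mid -> unified: mid
No clashes found.

Unified: {aspect: perf, number: dual, voice: mid}


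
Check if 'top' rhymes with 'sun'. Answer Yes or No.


Rime (stressed vowel + following sounds) of 'top': -op = /ɒp/
Rime of 'sun': -un = /ʌn/
/ɒp/ and /ʌn/ are different ending sounds, so the words do not rhyme.

No


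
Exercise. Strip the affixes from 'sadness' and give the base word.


Remove suffix '-ness' from 'sadness' to get root 'sad'.

sad


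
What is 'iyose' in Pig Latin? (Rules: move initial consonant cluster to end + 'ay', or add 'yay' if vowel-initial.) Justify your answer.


'iyose' starts with a vowel, so add 'yay': 'iyoseyay'.

iyoseyay


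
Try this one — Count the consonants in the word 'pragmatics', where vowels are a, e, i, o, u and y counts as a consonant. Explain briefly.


Consonants in 'pragmatics': p, r, g, m, t, c, s = 7 consonants.

7


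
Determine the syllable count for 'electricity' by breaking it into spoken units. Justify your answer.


Break 'electricity' into syllables: e-lec-tric-i-ty -> e | lec | tric | i | ty = 5 syllables

5 syllables
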